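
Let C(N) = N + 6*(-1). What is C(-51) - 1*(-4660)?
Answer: 4603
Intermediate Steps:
C(N) = -6 + N (C(N) = N - 6 = -6 + N)
C(-51) - 1*(-4660) = (-6 - 51) - 1*(-4660) = -57 + 4660 = 4603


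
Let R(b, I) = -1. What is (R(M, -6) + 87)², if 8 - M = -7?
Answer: 7396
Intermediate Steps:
M = 15 (M = 8 - 1*(-7) = 8 + 7 = 15)
(R(M, -6) + 87)² = (-1 + 87)² = 86² = 7396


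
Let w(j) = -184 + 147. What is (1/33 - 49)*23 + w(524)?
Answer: -38389/33 ≈ -1163.3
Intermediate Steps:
w(j) = -37
(1/33 - 49)*23 + w(524) = (1/33 - 49)*23 - 37 = -1616/33*23 - 37 = -37168/33 - 37 = -38389/33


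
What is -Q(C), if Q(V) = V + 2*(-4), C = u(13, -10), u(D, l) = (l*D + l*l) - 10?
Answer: 48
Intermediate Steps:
u(D, l) = -10 + l² + D*l (u(D, l) = (D*l + l²) - 10 = (l² + D*l) - 10 = -10 + l² + D*l)
C = -40 (C = -10 + (-10)² + 13*(-10) = -10 + 100 - 130 = -40)
Q(V) = -8 + V (Q(V) = V - 8 = -8 + V)
-Q(C) = -(-8 - 40) = -1*(-48) = 48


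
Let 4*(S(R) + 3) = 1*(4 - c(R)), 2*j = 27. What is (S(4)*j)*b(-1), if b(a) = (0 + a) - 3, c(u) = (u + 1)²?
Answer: 891/2 ≈ 445.50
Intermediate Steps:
c(u) = (1 + u)²
b(a) = -3 + a (b(a) = a - 3 = -3 + a)
j = 27/2 (j = (½)*27 = 27/2 ≈ 13.500)
S(R) = -2 - (1 + R)²/4 (S(R) = -3 + (1*(4 - (1 + R)²))/4 = -3 + (4 - (1 + R)²)/4 = -3 + (1 - (1 + R)²/4) = -2 - (1 + R)²/4)
(S(4)*j)*b(-1) = ((-2 - (1 + 4)²/4)*(27/2))*(-3 - 1) = ((-2 - ¼*5²)*(27/2))*(-4) = ((-2 - ¼*25)*(27/2))*(-4) = ((-2 - 25/4)*(27/2))*(-4) = -33/4*27/2*(-4) = -891/8*(-4) = 891/2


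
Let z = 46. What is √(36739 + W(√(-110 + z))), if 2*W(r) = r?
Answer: √(36739 + 4*I) ≈ 191.67 + 0.01*I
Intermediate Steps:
W(r) = r/2
√(36739 + W(√(-110 + z))) = √(36739 + √(-110 + 46)/2) = √(36739 + √(-64)/2) = √(36739 + (8*I)/2) = √(36739 + 4*I)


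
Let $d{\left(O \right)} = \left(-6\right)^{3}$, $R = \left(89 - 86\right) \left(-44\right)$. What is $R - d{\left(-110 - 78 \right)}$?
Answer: $84$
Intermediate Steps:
$R = -132$ ($R = 3 \left(-44\right) = -132$)
$d{\left(O \right)} = -216$
$R - d{\left(-110 - 78 \right)} = -132 - -216 = -132 + 216 = 84$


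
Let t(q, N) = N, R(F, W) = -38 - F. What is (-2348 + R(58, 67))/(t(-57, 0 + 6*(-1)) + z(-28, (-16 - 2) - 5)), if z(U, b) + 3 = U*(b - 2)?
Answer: -2444/691 ≈ -3.5369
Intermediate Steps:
z(U, b) = -3 + U*(-2 + b) (z(U, b) = -3 + U*(b - 2) = -3 + U*(-2 + b))
(-2348 + R(58, 67))/(t(-57, 0 + 6*(-1)) + z(-28, (-16 - 2) - 5)) = (-2348 + (-38 - 1*58))/((0 + 6*(-1)) + (-3 - 2*(-28) - 28*((-16 - 2) - 5))) = (-2348 + (-38 - 58))/((0 - 6) + (-3 + 56 - 28*(-18 - 5))) = (-2348 - 96)/(-6 + (-3 + 56 - 28*(-23))) = -2444/(-6 + (-3 + 56 + 644)) = -2444/(-6 + 697) = -2444/691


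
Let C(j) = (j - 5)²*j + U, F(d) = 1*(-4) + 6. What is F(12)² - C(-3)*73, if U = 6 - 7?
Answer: 14093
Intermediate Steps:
U = -1
F(d) = 2 (F(d) = -4 + 6 = 2)
C(j) = -1 + j*(-5 + j)² (C(j) = (j - 5)²*j - 1 = (-5 + j)²*j - 1 = j*(-5 + j)² - 1 = -1 + j*(-5 + j)²)
F(12)² - C(-3)*73 = 2² - (-1 - 3*(-5 - 3)²)*73 = 4 - (-1 - 3*(-8)²)*73 = 4 - (-1 - 3*64)*73 = 4 - (-1 - 192)*73 = 4 - (-193)*73 = 4 - 1*(-14089) = 4 + 14089 = 14093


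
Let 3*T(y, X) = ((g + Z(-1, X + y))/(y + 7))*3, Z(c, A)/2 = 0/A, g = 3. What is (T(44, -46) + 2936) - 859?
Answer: 35310/17 ≈ 2077.1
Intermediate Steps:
Z(c, A) = 0 (Z(c, A) = 2*(0/A) = 2*0 = 0)
T(y, X) = 3/(7 + y) (T(y, X) = (((3 + 0)/(y + 7))*3)/3 = ((3/(7 + y))*3)/3 = (9/(7 + y))/3 = 3/(7 + y))
(T(44, -46) + 2936) - 859 = (3/(7 + 44) + 2936) - 859 = (3/51 + 2936) - 859 = (3*(1/51) + 2936) - 859 = (1/17 + 2936) - 859 = 49913/17 - 859 = 35310/17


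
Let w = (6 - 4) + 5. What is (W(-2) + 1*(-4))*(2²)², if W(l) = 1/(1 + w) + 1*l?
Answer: -94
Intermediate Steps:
w = 7 (w = 2 + 5 = 7)
W(l) = ⅛ + l (W(l) = 1/(1 + 7) + 1*l = 1/8 + l = ⅛ + l)
(W(-2) + 1*(-4))*(2²)² = ((⅛ - 2) + 1*(-4))*(2²)² = (-15/8 - 4)*4² = -47/8*16 = -94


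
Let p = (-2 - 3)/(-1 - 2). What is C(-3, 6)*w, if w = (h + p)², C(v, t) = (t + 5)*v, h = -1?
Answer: -44/3 ≈ -14.667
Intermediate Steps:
C(v, t) = v*(5 + t) (C(v, t) = (5 + t)*v = v*(5 + t))
p = 5/3 (p = -5/(-3) = -5*(-⅓) = 5/3 ≈ 1.6667)
w = 4/9 (w = (-1 + 5/3)² = (⅔)² = 4/9 ≈ 0.44444)
C(-3, 6)*w = -3*(5 + 6)*(4/9) = -3*11*(4/9) = -33*4/9 = -44/3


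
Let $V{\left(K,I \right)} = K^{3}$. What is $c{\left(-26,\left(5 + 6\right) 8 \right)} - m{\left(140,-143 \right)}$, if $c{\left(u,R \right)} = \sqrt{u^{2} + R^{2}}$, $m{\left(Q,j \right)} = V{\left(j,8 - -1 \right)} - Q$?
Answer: $2924347 + 2 \sqrt{2105} \approx 2.9244 \cdot 10^{6}$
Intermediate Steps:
$m{\left(Q,j \right)} = j^{3} - Q$
$c{\left(u,R \right)} = \sqrt{R^{2} + u^{2}}$
$c{\left(-26,\left(5 + 6\right) 8 \right)} - m{\left(140,-143 \right)} = \sqrt{\left(\left(5 + 6\right) 8\right)^{2} + \left(-26\right)^{2}} - \left(\left(-143\right)^{3} - 140\right) = \sqrt{\left(11 \cdot 8\right)^{2} + 676} - \left(-2924207 - 140\right) = \sqrt{88^{2} + 676} - -2924347 = \sqrt{7744 + 676} + 2924347 = \sqrt{8420} + 2924347 = 2 \sqrt{2105} + 2924347 = 2924347 + 2 \sqrt{2105}$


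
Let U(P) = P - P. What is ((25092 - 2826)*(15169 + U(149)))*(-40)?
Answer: -13510118160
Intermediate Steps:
U(P) = 0
((25092 - 2826)*(15169 + U(149)))*(-40) = ((25092 - 2826)*(15169 + 0))*(-40) = (22266*15169)*(-40) = 337752954*(-40) = -13510118160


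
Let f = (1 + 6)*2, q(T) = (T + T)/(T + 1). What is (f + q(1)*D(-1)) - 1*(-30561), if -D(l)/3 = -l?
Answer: 30572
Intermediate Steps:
q(T) = 2*T/(1 + T) (q(T) = (2*T)/(1 + T) = 2*T/(1 + T))
D(l) = 3*l (D(l) = -(-3)*l = 3*l)
f = 14 (f = 7*2 = 14)
(f + q(1)*D(-1)) - 1*(-30561) = (14 + (2*1/(1 + 1))*(3*(-1))) - 1*(-30561) = (14 + (2*1/2)*(-3)) + 30561 = (14 + (2*1*(½))*(-3)) + 30561 = (14 + 1*(-3)) + 30561 = (14 - 3) + 30561 = 11 + 30561 = 30572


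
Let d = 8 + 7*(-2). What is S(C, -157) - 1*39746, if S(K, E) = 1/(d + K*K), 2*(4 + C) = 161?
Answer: -929460206/23385 ≈ -39746.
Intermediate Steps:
C = 153/2 (C = -4 + (1/2)*161 = -4 + 161/2 = 153/2 ≈ 76.500)
d = -6 (d = 8 - 14 = -6)
S(K, E) = 1/(-6 + K**2) (S(K, E) = 1/(-6 + K*K) = 1/(-6 + K**2))
S(C, -157) - 1*39746 = 1/(-6 + (153/2)**2) - 1*39746 = 1/(-6 + 23409/4) - 39746 = 1/(23385/4) - 39746 = 4/23385 - 39746 = -929460206/23385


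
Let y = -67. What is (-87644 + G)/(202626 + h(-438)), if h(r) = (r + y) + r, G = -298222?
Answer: -385866/201683 ≈ -1.9132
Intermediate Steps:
h(r) = -67 + 2*r (h(r) = (r - 67) + r = (-67 + r) + r = -67 + 2*r)
(-87644 + G)/(202626 + h(-438)) = (-87644 - 298222)/(202626 + (-67 + 2*(-438))) = -385866/(202626 + (-67 - 876)) = -385866/(202626 - 943) = -385866/201683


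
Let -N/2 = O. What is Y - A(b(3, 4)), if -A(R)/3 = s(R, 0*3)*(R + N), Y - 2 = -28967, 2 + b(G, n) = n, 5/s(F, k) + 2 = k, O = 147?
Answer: -26775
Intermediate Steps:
s(F, k) = 5/(-2 + k)
b(G, n) = -2 + n
N = -294 (N = -2*147 = -294)
Y = -28965 (Y = 2 - 28967 = -28965)
A(R) = -2205 + 15*R/2 (A(R) = -3*5/(-2 + 0*3)*(R - 294) = -3*5/(-2 + 0)*(-294 + R) = -3*5/(-2)*(-294 + R) = -3*5*(-½)*(-294 + R) = -(-15)*(-294 + R)/2 = -3*(735 - 5*R/2) = -2205 + 15*R/2)
Y - A(b(3, 4)) = -28965 - (-2205 + 15*(-2 + 4)/2) = -28965 - (-2205 + (15/2)*2) = -28965 - (-2205 + 15) = -28965 - 1*(-2190) = -28965 + 2190 = -26775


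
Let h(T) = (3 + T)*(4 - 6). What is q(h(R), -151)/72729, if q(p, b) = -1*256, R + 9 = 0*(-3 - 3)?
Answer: -256/72729 ≈ -0.0035199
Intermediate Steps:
R = -9 (R = -9 + 0*(-3 - 3) = -9 + 0*(-6) = -9 + 0 = -9)
h(T) = -6 - 2*T (h(T) = (3 + T)*(-2) = -6 - 2*T)
q(p, b) = -256
q(h(R), -151)/72729 = -256/72729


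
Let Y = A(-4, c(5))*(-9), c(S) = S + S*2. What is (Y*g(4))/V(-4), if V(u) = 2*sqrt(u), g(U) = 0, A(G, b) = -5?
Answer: 0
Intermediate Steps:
c(S) = 3*S (c(S) = S + 2*S = 3*S)
Y = 45 (Y = -5*(-9) = 45)
(Y*g(4))/V(-4) = (45*0)/((2*sqrt(-4))) = 0/((2*(2*I))) = 0/((4*I)) = 0*(-I/4) = 0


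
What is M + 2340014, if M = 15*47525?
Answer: 3052889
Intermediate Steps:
M = 712875
M + 2340014 = 712875 + 2340014 = 3052889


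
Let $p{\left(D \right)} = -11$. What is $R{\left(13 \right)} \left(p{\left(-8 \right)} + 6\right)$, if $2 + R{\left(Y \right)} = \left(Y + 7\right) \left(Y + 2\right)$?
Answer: $-1490$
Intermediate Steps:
$R{\left(Y \right)} = -2 + \left(2 + Y\right) \left(7 + Y\right)$ ($R{\left(Y \right)} = -2 + \left(Y + 7\right) \left(Y + 2\right) = -2 + \left(7 + Y\right) \left(2 + Y\right) = -2 + \left(2 + Y\right) \left(7 + Y\right)$)
$R{\left(13 \right)} \left(p{\left(-8 \right)} + 6\right) = \left(12 + 13^{2} + 9 \cdot 13\right) \left(-11 + 6\right) = \left(12 + 169 + 117\right) \left(-5\right) = 298 \left(-5\right) = -1490$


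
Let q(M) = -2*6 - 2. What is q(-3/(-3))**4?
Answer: 38416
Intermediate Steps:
q(M) = -14 (q(M) = -12 - 2 = -14)
q(-3/(-3))**4 = (-14)**4 = 38416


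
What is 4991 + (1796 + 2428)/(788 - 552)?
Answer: 295525/59 ≈ 5008.9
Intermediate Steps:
4991 + (1796 + 2428)/(788 - 552) = 4991 + 4224/236 = 4991 + 4224*(1/236) = 4991 + 1056/59 = 295525/59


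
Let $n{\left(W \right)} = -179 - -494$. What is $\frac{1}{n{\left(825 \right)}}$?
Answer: $\frac{1}{315} \approx 0.0031746$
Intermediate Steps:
$n{\left(W \right)} = 315$ ($n{\left(W \right)} = -179 + 494 = 315$)
$\frac{1}{n{\left(825 \right)}} = \frac{1}{315}$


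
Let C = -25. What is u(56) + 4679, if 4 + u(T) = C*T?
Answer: 3275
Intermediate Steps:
u(T) = -4 - 25*T
u(56) + 4679 = (-4 - 25*56) + 4679 = (-4 - 1400) + 4679 = -1404 + 4679 = 3275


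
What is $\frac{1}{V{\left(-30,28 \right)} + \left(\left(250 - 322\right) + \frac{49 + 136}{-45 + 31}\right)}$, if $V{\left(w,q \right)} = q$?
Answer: $- \frac{14}{801} \approx -0.017478$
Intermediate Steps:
$\frac{1}{V{\left(-30,28 \right)} + \left(\left(250 - 322\right) + \frac{49 + 136}{-45 + 31}\right)} = \frac{1}{28 + \left(\left(250 - 322\right) + \frac{49 + 136}{-45 + 31}\right)} = \frac{1}{28 - \left(72 - \frac{185}{-14}\right)} = \frac{1}{28 + \left(-72 + 185 \left(- \frac{1}{14}\right)\right)} = \frac{1}{28 - \frac{1193}{14}} = \frac{1}{- \frac{801}{14}} = - \frac{14}{801}$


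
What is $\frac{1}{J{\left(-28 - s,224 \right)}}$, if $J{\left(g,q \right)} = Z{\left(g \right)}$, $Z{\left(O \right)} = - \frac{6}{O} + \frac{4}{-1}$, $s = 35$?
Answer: $- \frac{21}{82} \approx -0.2561$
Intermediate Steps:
$Z{\left(O \right)} = -4 - \frac{6}{O}$ ($Z{\left(O \right)} = - \frac{6}{O} + 4 \left(-1\right) = - \frac{6}{O} - 4 = -4 - \frac{6}{O}$)
$J{\left(g,q \right)} = -4 - \frac{6}{g}$
$\frac{1}{J{\left(-28 - s,224 \right)}} = \frac{1}{-4 - \frac{6}{-28 - 35}} = \frac{1}{-4 - \frac{6}{-63}} = \frac{1}{-4 - - \frac{2}{21}} = \frac{1}{-4 + \frac{2}{21}} = \frac{1}{- \frac{82}{21}} = - \frac{21}{82}$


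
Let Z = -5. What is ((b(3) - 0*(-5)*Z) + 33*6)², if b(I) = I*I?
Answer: 42849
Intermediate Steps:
b(I) = I²
((b(3) - 0*(-5)*Z) + 33*6)² = ((3² - 0*(-5)*(-5)) + 33*6)² = ((9 - 0*(-5)) + 198)² = ((9 - 1*0) + 198)² = ((9 + 0) + 198)² = (9 + 198)² = 207² = 42849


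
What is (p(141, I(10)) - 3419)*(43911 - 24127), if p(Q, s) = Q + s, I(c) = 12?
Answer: -64614544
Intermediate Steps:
(p(141, I(10)) - 3419)*(43911 - 24127) = ((141 + 12) - 3419)*(43911 - 24127) = (153 - 3419)*19784 = -3266*19784 = -64614544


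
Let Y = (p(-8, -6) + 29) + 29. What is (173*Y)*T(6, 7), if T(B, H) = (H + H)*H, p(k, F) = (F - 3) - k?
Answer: 966378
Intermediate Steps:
p(k, F) = -3 + F - k (p(k, F) = (-3 + F) - k = -3 + F - k)
T(B, H) = 2*H² (T(B, H) = (2*H)*H = 2*H²)
Y = 57 (Y = ((-3 - 6 - 1*(-8)) + 29) + 29 = ((-3 - 6 + 8) + 29) + 29 = (-1 + 29) + 29 = 28 + 29 = 57)
(173*Y)*T(6, 7) = (173*57)*(2*7²) = 9861*(2*49) = 9861*98 = 966378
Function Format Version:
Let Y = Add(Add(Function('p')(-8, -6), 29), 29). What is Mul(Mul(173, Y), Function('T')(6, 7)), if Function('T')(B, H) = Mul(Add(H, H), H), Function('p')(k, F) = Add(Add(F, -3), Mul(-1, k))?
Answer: 966378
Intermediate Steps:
Function('p')(k, F) = Add(-3, F, Mul(-1, k)) (Function('p')(k, F) = Add(Add(-3, F), Mul(-1, k)) = Add(-3, F, Mul(-1, k)))
Function('T')(B, H) = Mul(2, Pow(H, 2)) (Function('T')(B, H) = Mul(Mul(2, H), H) = Mul(2, Pow(H, 2)))
Y = 57 (Y = Add(Add(Add(-3, -6, Mul(-1, -8)), 29), 29) = Add(Add(Add(-3, -6, 8), 29), 29) = Add(Add(-1, 29), 29) = Add(28, 29) = 57)
Mul(Mul(173, Y), Function('T')(6, 7)) = Mul(Mul(173, 57), Mul(2, Pow(7, 2))) = Mul(9861, Mul(2, 49)) = Mul(9861, 98) = 966378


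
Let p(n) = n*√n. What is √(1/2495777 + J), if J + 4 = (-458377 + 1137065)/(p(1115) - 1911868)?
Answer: √(-51862836846484869204 + 27780903855639985*√1115)/(2495777*√(1911868 - 1115*√1115)) ≈ 2.0886*I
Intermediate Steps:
p(n) = n^(3/2)
J = -4 + 678688/(-1911868 + 1115*√1115) (J = -4 + (-458377 + 1137065)/(1115^(3/2) - 1911868) = -4 + 678688/(1115*√1115 - 1911868) = -4 + 678688/(-1911868 + 1115*√1115) ≈ -4.3620)
√(1/2495777 + J) = √(1/2495777 + (-15912974083380/3653853053549 - 756737120*√1115/3653853053549)) = √(-39715231065042832711/9119202412427362573 - 756737120*√1115/3653853053549)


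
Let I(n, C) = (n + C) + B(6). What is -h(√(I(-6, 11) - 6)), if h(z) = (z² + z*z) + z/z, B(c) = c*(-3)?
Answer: 37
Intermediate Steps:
B(c) = -3*c
I(n, C) = -18 + C + n (I(n, C) = (n + C) - 3*6 = (C + n) - 18 = -18 + C + n)
h(z) = 1 + 2*z² (h(z) = (z² + z²) + 1 = 2*z² + 1 = 1 + 2*z²)
-h(√(I(-6, 11) - 6)) = -(1 + 2*(√((-18 + 11 - 6) - 6))²) = -(1 + 2*(√(-13 - 6))²) = -(1 + 2*(√(-19))²) = -(1 + 2*(I*√19)²) = -(1 + 2*(-19)) = -(1 - 38) = -1*(-37) = 37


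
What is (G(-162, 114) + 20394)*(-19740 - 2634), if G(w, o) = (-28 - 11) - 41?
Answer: -454505436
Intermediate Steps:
G(w, o) = -80 (G(w, o) = -39 - 41 = -80)
(G(-162, 114) + 20394)*(-19740 - 2634) = (-80 + 20394)*(-19740 - 2634) = 20314*(-22374) = -454505436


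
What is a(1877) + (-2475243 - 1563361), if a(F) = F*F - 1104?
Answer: -516579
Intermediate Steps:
a(F) = -1104 + F² (a(F) = F² - 1104 = -1104 + F²)
a(1877) + (-2475243 - 1563361) = (-1104 + 1877²) + (-2475243 - 1563361) = (-1104 + 3523129) - 4038604 = 3522025 - 4038604 = -516579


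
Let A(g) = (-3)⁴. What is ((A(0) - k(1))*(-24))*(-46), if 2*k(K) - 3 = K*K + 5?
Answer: 84456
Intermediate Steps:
A(g) = 81
k(K) = 4 + K²/2 (k(K) = 3/2 + (K*K + 5)/2 = 3/2 + (K² + 5)/2 = 3/2 + (5 + K²)/2 = 3/2 + (5/2 + K²/2) = 4 + K²/2)
((A(0) - k(1))*(-24))*(-46) = ((81 - (4 + (½)*1²))*(-24))*(-46) = ((81 - (4 + (½)*1))*(-24))*(-46) = ((81 - (4 + ½))*(-24))*(-46) = ((81 - 1*9/2)*(-24))*(-46) = ((81 - 9/2)*(-24))*(-46) = ((153/2)*(-24))*(-46) = -1836*(-46) = 84456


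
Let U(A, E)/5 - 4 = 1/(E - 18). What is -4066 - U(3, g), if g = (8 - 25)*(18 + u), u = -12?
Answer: -98063/24 ≈ -4086.0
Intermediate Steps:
g = -102 (g = (8 - 25)*(18 - 12) = -17*6 = -102)
U(A, E) = 20 + 5/(-18 + E) (U(A, E) = 20 + 5/(E - 18) = 20 + 5/(-18 + E))
-4066 - U(3, g) = -4066 - 5*(-71 + 4*(-102))/(-18 - 102) = -4066 - 5*(-71 - 408)/(-120) = -4066 - 5*(-1)*(-479)/120 = -4066 - 1*479/24 = -4066 - 479/24 = -98063/24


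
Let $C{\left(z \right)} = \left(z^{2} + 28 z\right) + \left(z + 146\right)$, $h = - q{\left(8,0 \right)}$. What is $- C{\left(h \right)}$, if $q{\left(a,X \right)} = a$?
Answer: $22$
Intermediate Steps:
$h = -8$ ($h = \left(-1\right) 8 = -8$)
$C{\left(z \right)} = 146 + z^{2} + 29 z$ ($C{\left(z \right)} = \left(z^{2} + 28 z\right) + \left(146 + z\right) = 146 + z^{2} + 29 z$)
$- C{\left(h \right)} = - (146 + \left(-8\right)^{2} + 29 \left(-8\right)) = - (146 + 64 - 232) = \left(-1\right) \left(-22\right) = 22$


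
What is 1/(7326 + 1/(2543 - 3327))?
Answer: 784/5743583 ≈ 0.00013650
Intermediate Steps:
1/(7326 + 1/(2543 - 3327)) = 1/(7326 + 1/(-784)) = 1/(7326 - 1/784) = 1/(5743583/784) = 784/5743583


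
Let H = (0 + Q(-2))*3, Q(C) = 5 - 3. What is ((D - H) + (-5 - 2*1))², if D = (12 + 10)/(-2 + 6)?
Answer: 225/4 ≈ 56.250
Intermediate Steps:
Q(C) = 2
D = 11/2 (D = 22/4 = 22*(¼) = 11/2 ≈ 5.5000)
H = 6 (H = (0 + 2)*3 = 2*3 = 6)
((D - H) + (-5 - 2*1))² = ((11/2 - 1*6) + (-5 - 2*1))² = ((11/2 - 6) + (-5 - 2))² = (-½ - 7)² = (-15/2)² = 225/4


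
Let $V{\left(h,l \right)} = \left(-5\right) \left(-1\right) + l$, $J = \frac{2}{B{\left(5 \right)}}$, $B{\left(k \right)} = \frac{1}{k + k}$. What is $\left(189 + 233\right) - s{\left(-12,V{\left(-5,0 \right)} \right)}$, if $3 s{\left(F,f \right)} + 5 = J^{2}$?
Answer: $\frac{871}{3} \approx 290.33$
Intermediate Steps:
$B{\left(k \right)} = \frac{1}{2 k}$
$J = 20$ ($J = \frac{2}{\frac{1}{2} \cdot \frac{1}{5}} = 2 \frac{1}{\frac{1}{10}} = 2 \cdot 10 = 20$)
$V{\left(h,l \right)} = 5 + l$
$s{\left(F,f \right)} = \frac{395}{3}$ ($s{\left(F,f \right)} = - \frac{5}{3} + \frac{20^{2}}{3} = - \frac{5}{3} + \frac{1}{3} \cdot 400 = - \frac{5}{3} + \frac{400}{3} = \frac{395}{3}$)
$\left(189 + 233\right) - s{\left(-12,V{\left(-5,0 \right)} \right)} = \left(189 + 233\right) - \frac{395}{3} = 422 - \frac{395}{3} = \frac{871}{3}$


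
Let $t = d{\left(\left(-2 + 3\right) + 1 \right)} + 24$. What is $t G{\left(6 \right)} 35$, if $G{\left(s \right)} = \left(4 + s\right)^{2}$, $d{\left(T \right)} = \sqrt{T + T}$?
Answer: $91000$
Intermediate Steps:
$d{\left(T \right)} = \sqrt{2} \sqrt{T}$ ($d{\left(T \right)} = \sqrt{2 T} = \sqrt{2} \sqrt{T}$)
$t = 26$ ($t = \sqrt{2} \sqrt{\left(-2 + 3\right) + 1} + 24 = \sqrt{2} \sqrt{1 + 1} + 24 = \sqrt{2} \sqrt{2} + 24 = 2 + 24 = 26$)
$t G{\left(6 \right)} 35 = 26 \left(4 + 6\right)^{2} \cdot 35 = 26 \cdot 10^{2} \cdot 35 = 26 \cdot 100 \cdot 35 = 2600 \cdot 35 = 91000$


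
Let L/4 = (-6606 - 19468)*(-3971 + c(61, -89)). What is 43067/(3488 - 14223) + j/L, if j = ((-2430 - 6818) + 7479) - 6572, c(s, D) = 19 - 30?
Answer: -17886101983659/4458317123920 ≈ -4.0118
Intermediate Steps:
c(s, D) = -11
j = -8341 (j = (-9248 + 7479) - 6572 = -1769 - 6572 = -8341)
L = 415306672 (L = 4*((-6606 - 19468)*(-3971 - 11)) = 4*(-26074*(-3982)) = 4*103826668 = 415306672)
43067/(3488 - 14223) + j/L = 43067/(3488 - 14223) - 8341/415306672 = 43067/(-10735) - 8341*1/415306672 = 43067*(-1/10735) - 8341/415306672 = -43067/10735 - 8341/415306672 = -17886101983659/4458317123920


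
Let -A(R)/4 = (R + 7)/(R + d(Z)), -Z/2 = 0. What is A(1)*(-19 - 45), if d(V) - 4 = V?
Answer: 2048/5 ≈ 409.60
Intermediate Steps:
Z = 0 (Z = -2*0 = 0)
d(V) = 4 + V
A(R) = -4*(7 + R)/(4 + R) (A(R) = -4*(R + 7)/(R + (4 + 0)) = -4*(7 + R)/(R + 4) = -4*(7 + R)/(4 + R))
A(1)*(-19 - 45) = (4*(-7 - 1*1)/(4 + 1))*(-19 - 45) = (4*(-7 - 1)/5)*(-64) = (4*(⅕)*(-8))*(-64) = -32/5*(-64) = 2048/5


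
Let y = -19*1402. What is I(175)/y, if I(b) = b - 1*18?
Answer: -157/26638 ≈ -0.0058938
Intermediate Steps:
I(b) = -18 + b (I(b) = b - 18 = -18 + b)
y = -26638
I(175)/y = (-18 + 175)/(-26638) = 157*(-1/26638) = -157/26638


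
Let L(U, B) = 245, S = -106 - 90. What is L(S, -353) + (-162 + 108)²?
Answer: 3161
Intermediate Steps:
S = -196
L(S, -353) + (-162 + 108)² = 245 + (-162 + 108)² = 245 + (-54)² = 245 + 2916 = 3161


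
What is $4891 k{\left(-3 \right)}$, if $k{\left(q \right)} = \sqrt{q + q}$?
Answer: $4891 i \sqrt{6} \approx 11980.0 i$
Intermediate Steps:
$k{\left(q \right)} = \sqrt{2} \sqrt{q}$ ($k{\left(q \right)} = \sqrt{2 q} = \sqrt{2} \sqrt{q}$)
$4891 k{\left(-3 \right)} = 4891 \sqrt{2} \sqrt{-3} = 4891 \sqrt{2} i \sqrt{3} = 4891 i \sqrt{6}$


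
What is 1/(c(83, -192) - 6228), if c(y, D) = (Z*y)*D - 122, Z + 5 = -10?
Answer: 1/232690 ≈ 4.2976e-6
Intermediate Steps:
Z = -15 (Z = -5 - 10 = -15)
c(y, D) = -122 - 15*D*y (c(y, D) = (-15*y)*D - 122 = -15*D*y - 122 = -122 - 15*D*y)
1/(c(83, -192) - 6228) = 1/((-122 - 15*(-192)*83) - 6228) = 1/((-122 + 239040) - 6228) = 1/(238918 - 6228) = 1/232690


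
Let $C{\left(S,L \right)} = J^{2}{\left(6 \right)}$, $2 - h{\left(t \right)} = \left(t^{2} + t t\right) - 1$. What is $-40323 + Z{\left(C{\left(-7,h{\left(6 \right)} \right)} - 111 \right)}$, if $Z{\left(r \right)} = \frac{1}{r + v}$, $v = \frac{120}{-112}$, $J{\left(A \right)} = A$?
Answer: $- \frac{42944009}{1065} \approx -40323.0$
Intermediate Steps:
$h{\left(t \right)} = 3 - 2 t^{2}$ ($h{\left(t \right)} = 2 - \left(\left(t^{2} + t t\right) - 1\right) = 2 - \left(\left(t^{2} + t^{2}\right) - 1\right) = 2 - \left(2 t^{2} - 1\right) = 2 - \left(-1 + 2 t^{2}\right) = 3 - 2 t^{2}$)
$v = - \frac{15}{14}$ ($v = 120 \left(- \frac{1}{112}\right) = - \frac{15}{14} \approx -1.0714$)
$C{\left(S,L \right)} = 36$ ($C{\left(S,L \right)} = 6^{2} = 36$)
$Z{\left(r \right)} = \frac{1}{- \frac{15}{14} + r}$ ($Z{\left(r \right)} = \frac{1}{r - \frac{15}{14}} = \frac{1}{- \frac{15}{14} + r}$)
$-40323 + Z{\left(C{\left(-7,h{\left(6 \right)} \right)} - 111 \right)} = -40323 + \frac{14}{-15 + 14 \left(36 - 111\right)} = -40323 + \frac{14}{-15 + 14 \left(-75\right)} = -40323 + \frac{14}{-15 - 1050} = -40323 + \frac{14}{-1065} = -40323 + 14 \left(- \frac{1}{1065}\right) = -40323 - \frac{14}{1065} = - \frac{42944009}{1065}$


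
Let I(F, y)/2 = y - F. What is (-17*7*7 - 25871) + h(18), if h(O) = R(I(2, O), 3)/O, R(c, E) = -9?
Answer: -53409/2 ≈ -26705.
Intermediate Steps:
I(F, y) = -2*F + 2*y (I(F, y) = 2*(y - F) = -2*F + 2*y)
h(O) = -9/O
(-17*7*7 - 25871) + h(18) = (-17*7*7 - 25871) - 9/18 = (-119*7 - 25871) - 9*1/18 = (-833 - 25871) - ½ = -26704 - ½ = -53409/2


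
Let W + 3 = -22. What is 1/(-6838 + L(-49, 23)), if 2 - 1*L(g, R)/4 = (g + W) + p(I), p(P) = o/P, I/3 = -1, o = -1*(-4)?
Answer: -3/19586 ≈ -0.00015317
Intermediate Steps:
o = 4
I = -3 (I = 3*(-1) = -3)
W = -25 (W = -3 - 22 = -25)
p(P) = 4/P
L(g, R) = 340/3 - 4*g (L(g, R) = 8 - 4*((g - 25) + 4/(-3)) = 8 - 4*((-25 + g) + 4*(-1/3)) = 8 - 4*((-25 + g) - 4/3) = 8 - 4*(-79/3 + g) = 8 + (316/3 - 4*g) = 340/3 - 4*g)
1/(-6838 + L(-49, 23)) = 1/(-6838 + (340/3 - 4*(-49))) = 1/(-6838 + (340/3 + 196)) = 1/(-6838 + 928/3) = 1/(-19586/3) = -3/19586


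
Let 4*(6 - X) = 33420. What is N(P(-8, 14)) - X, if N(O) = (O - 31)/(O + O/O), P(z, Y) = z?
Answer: 58482/7 ≈ 8354.6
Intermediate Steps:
X = -8349 (X = 6 - ¼*33420 = 6 - 8355 = -8349)
N(O) = (-31 + O)/(1 + O) (N(O) = (-31 + O)/(O + 1) = (-31 + O)/(1 + O))
N(P(-8, 14)) - X = (-31 - 8)/(1 - 8) - 1*(-8349) = -39/(-7) + 8349 = -⅐*(-39) + 8349 = 39/7 + 8349 = 58482/7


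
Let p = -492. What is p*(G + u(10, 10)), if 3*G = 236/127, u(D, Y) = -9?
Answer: 523652/127 ≈ 4123.2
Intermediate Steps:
G = 236/381 (G = (236/127)/3 = (236*(1/127))/3 = (⅓)*(236/127) = 236/381 ≈ 0.61942)
p*(G + u(10, 10)) = -492*(236/381 - 9) = -492*(-3193/381) = 523652/127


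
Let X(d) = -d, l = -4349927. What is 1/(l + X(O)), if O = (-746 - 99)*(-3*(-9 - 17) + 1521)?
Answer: -1/2998772 ≈ -3.3347e-7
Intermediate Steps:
O = -1351155 (O = -845*(-3*(-26) + 1521) = -845*(78 + 1521) = -845*1599 = -1351155)
1/(l + X(O)) = 1/(-4349927 - 1*(-1351155)) = 1/(-4349927 + 1351155) = 1/(-2998772) = -1/2998772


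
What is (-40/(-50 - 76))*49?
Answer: 140/9 ≈ 15.556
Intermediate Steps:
(-40/(-50 - 76))*49 = (-40/(-126))*49 = -1/126*(-40)*49 = (20/63)*49 = 140/9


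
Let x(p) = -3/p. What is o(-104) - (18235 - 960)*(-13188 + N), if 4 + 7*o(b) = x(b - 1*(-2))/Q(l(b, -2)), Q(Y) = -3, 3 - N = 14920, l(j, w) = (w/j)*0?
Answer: 346656906341/714 ≈ 4.8551e+8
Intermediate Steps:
l(j, w) = 0
N = -14917 (N = 3 - 1*14920 = 3 - 14920 = -14917)
o(b) = -4/7 + 1/(7*(2 + b)) (o(b) = -4/7 + (-3/(b - 1*(-2))/(-3))/7 = -4/7 + (-3/(b + 2)*(-⅓))/7 = -4/7 + (-3/(2 + b)*(-⅓))/7 = -4/7 + 1/(7*(2 + b)))
o(-104) - (18235 - 960)*(-13188 + N) = (-7 - 4*(-104))/(7*(2 - 104)) - (18235 - 960)*(-13188 - 14917) = (⅐)*(-7 + 416)/(-102) - 17275*(-28105) = (⅐)*(-1/102)*409 - 1*(-485513875) = -409/714 + 485513875 = 346656906341/714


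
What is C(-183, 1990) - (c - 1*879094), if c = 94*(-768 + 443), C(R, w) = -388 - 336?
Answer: 908920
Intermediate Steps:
C(R, w) = -724
c = -30550 (c = 94*(-325) = -30550)
C(-183, 1990) - (c - 1*879094) = -724 - (-30550 - 1*879094) = -724 - (-30550 - 879094) = -724 - 1*(-909644) = -724 + 909644 = 908920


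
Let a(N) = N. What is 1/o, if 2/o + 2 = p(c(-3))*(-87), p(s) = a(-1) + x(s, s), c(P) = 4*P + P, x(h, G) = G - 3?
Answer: 1651/2 ≈ 825.50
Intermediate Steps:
x(h, G) = -3 + G
c(P) = 5*P
p(s) = -4 + s (p(s) = -1 + (-3 + s) = -4 + s)
o = 2/1651 (o = 2/(-2 + (-4 + 5*(-3))*(-87)) = 2/(-2 + (-4 - 15)*(-87)) = 2/(-2 - 19*(-87)) = 2/(-2 + 1653) = 2/1651 ≈ 0.0012114)
1/o = 1/(2/1651) = 1651/2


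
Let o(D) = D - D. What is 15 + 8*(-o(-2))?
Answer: 15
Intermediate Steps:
o(D) = 0
15 + 8*(-o(-2)) = 15 + 8*(-1*0) = 15 + 8*0 = 15 + 0 = 15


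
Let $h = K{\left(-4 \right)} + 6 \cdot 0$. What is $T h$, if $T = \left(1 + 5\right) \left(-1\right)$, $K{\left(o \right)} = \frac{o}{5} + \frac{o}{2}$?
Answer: $\frac{84}{5} \approx 16.8$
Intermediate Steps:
$K{\left(o \right)} = \frac{7 o}{10}$ ($K{\left(o \right)} = o \frac{1}{5} + o \frac{1}{2} = \frac{o}{5} + \frac{o}{2} = \frac{7 o}{10}$)
$T = -6$ ($T = 6 \left(-1\right) = -6$)
$h = - \frac{14}{5}$ ($h = \frac{7}{10} \left(-4\right) + 6 \cdot 0 = - \frac{14}{5} + 0 = - \frac{14}{5} \approx -2.8$)
$T h = \left(-6\right) \left(- \frac{14}{5}\right) = \frac{84}{5}$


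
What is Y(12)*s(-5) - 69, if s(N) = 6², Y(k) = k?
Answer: 363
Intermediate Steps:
s(N) = 36
Y(12)*s(-5) - 69 = 12*36 - 69 = 432 - 69 = 363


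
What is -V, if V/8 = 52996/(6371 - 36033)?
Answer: 211984/14831 ≈ 14.293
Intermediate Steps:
V = -211984/14831 (V = 8*(52996/(6371 - 36033)) = 8*(52996/(-29662)) = 8*(52996*(-1/29662)) = 8*(-26498/14831) = -211984/14831 ≈ -14.293)
-V = -1*(-211984/14831) = 211984/14831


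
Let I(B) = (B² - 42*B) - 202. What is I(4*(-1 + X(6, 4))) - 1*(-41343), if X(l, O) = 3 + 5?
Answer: 40749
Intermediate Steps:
X(l, O) = 8
I(B) = -202 + B² - 42*B
I(4*(-1 + X(6, 4))) - 1*(-41343) = (-202 + (4*(-1 + 8))² - 168*(-1 + 8)) - 1*(-41343) = (-202 + (4*7)² - 168*7) + 41343 = (-202 + 28² - 42*28) + 41343 = (-202 + 784 - 1176) + 41343 = -594 + 41343 = 40749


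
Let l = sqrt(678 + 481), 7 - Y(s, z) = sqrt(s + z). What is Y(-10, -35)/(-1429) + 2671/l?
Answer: -7/1429 + 2671*sqrt(1159)/1159 + 3*I*sqrt(5)/1429 ≈ 78.452 + 0.0046943*I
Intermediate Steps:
Y(s, z) = 7 - sqrt(s + z)
l = sqrt(1159) ≈ 34.044
Y(-10, -35)/(-1429) + 2671/l = (7 - sqrt(-10 - 35))/(-1429) + 2671/(sqrt(1159)) = (7 - sqrt(-45))*(-1/1429) + 2671*(sqrt(1159)/1159) = (7 - 3*I*sqrt(5))*(-1/1429) + 2671*sqrt(1159)/1159 = (-7/1429 + 3*I*sqrt(5)/1429) + 2671*sqrt(1159)/1159 = -7/1429 + 2671*sqrt(1159)/1159 + 3*I*sqrt(5)/1429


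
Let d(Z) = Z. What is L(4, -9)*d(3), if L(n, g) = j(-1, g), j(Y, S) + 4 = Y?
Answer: -15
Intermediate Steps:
j(Y, S) = -4 + Y
L(n, g) = -5 (L(n, g) = -4 - 1 = -5)
L(4, -9)*d(3) = -5*3 = -15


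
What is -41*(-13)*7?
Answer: 3731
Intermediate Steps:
-41*(-13)*7 = 533*7 = 3731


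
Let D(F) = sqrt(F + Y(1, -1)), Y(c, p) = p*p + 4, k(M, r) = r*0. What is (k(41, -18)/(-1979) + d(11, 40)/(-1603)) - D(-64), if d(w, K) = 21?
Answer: -3/229 - I*sqrt(59) ≈ -0.0131 - 7.6811*I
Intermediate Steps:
k(M, r) = 0
Y(c, p) = 4 + p**2 (Y(c, p) = p**2 + 4 = 4 + p**2)
D(F) = sqrt(5 + F) (D(F) = sqrt(F + (4 + (-1)**2)) = sqrt(F + (4 + 1)) = sqrt(F + 5) = sqrt(5 + F))
(k(41, -18)/(-1979) + d(11, 40)/(-1603)) - D(-64) = (0/(-1979) + 21/(-1603)) - sqrt(5 - 64) = (0*(-1/1979) + 21*(-1/1603)) - sqrt(-59) = (0 - 3/229) - I*sqrt(59) = -3/229 - I*sqrt(59)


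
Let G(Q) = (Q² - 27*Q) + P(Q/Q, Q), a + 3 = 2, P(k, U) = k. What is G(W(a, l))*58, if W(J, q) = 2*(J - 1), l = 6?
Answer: 7250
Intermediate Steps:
a = -1 (a = -3 + 2 = -1)
W(J, q) = -2 + 2*J (W(J, q) = 2*(-1 + J) = -2 + 2*J)
G(Q) = 1 + Q² - 27*Q (G(Q) = (Q² - 27*Q) + Q/Q = (Q² - 27*Q) + 1 = 1 + Q² - 27*Q)
G(W(a, l))*58 = (1 + (-2 + 2*(-1))² - 27*(-2 + 2*(-1)))*58 = (1 + (-2 - 2)² - 27*(-2 - 2))*58 = (1 + (-4)² - 27*(-4))*58 = (1 + 16 + 108)*58 = 125*58 = 7250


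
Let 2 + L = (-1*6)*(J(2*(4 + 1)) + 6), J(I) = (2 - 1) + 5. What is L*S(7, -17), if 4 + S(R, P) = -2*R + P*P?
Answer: -20054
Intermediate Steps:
J(I) = 6 (J(I) = 1 + 5 = 6)
S(R, P) = -4 + P² - 2*R (S(R, P) = -4 + (-2*R + P*P) = -4 + (-2*R + P²) = -4 + (P² - 2*R) = -4 + P² - 2*R)
L = -74 (L = -2 + (-1*6)*(6 + 6) = -2 - 6*12 = -2 - 72 = -74)
L*S(7, -17) = -74*(-4 + (-17)² - 2*7) = -74*(-4 + 289 - 14) = -74*271 = -20054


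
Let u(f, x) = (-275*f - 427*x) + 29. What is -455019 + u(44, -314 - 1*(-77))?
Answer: -365891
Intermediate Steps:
u(f, x) = 29 - 427*x - 275*f (u(f, x) = (-427*x - 275*f) + 29 = 29 - 427*x - 275*f)
-455019 + u(44, -314 - 1*(-77)) = -455019 + (29 - 427*(-314 - 1*(-77)) - 275*44) = -455019 + (29 - 427*(-314 + 77) - 12100) = -455019 + (29 - 427*(-237) - 12100) = -455019 + (29 + 101199 - 12100) = -455019 + 89128 = -365891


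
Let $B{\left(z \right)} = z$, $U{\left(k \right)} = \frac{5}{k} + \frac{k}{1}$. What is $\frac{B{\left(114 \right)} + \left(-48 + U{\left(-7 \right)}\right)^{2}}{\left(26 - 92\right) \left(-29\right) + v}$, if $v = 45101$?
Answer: $\frac{157686}{2303735} \approx 0.068448$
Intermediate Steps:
$U{\left(k \right)} = k + \frac{5}{k}$ ($U{\left(k \right)} = \frac{5}{k} + k 1 = \frac{5}{k} + k = k + \frac{5}{k}$)
$\frac{B{\left(114 \right)} + \left(-48 + U{\left(-7 \right)}\right)^{2}}{\left(26 - 92\right) \left(-29\right) + v} = \frac{114 + \left(-48 - \left(7 - \frac{5}{-7}\right)\right)^{2}}{\left(26 - 92\right) \left(-29\right) + 45101} = \frac{114 + \left(-48 + \left(-7 + 5 \left(- \frac{1}{7}\right)\right)\right)^{2}}{\left(-66\right) \left(-29\right) + 45101} = \frac{114 + \left(-48 - \frac{54}{7}\right)^{2}}{1914 + 45101} = \frac{114 + \left(-48 - \frac{54}{7}\right)^{2}}{47015} = \left(114 + \left(- \frac{390}{7}\right)^{2}\right) \frac{1}{47015} = \left(114 + \frac{152100}{49}\right) \frac{1}{47015} = \frac{157686}{49} \cdot \frac{1}{47015} = \frac{157686}{2303735}$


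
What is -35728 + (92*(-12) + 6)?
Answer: -36826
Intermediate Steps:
-35728 + (92*(-12) + 6) = -35728 + (-1104 + 6) = -35728 - 1098 = -36826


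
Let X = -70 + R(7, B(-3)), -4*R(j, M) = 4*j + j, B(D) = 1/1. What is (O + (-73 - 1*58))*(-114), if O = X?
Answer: 47823/2 ≈ 23912.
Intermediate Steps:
B(D) = 1
R(j, M) = -5*j/4 (R(j, M) = -(4*j + j)/4 = -5*j/4)
X = -315/4 (X = -70 - 5/4*7 = -70 - 35/4 = -315/4 ≈ -78.750)
O = -315/4 ≈ -78.750
(O + (-73 - 1*58))*(-114) = (-315/4 + (-73 - 1*58))*(-114) = (-315/4 + (-73 - 58))*(-114) = (-315/4 - 131)*(-114) = -839/4*(-114) = 47823/2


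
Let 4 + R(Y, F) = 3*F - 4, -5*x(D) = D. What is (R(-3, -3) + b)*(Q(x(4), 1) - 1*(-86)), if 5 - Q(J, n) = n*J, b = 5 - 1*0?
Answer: -5508/5 ≈ -1101.6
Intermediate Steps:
x(D) = -D/5
R(Y, F) = -8 + 3*F (R(Y, F) = -4 + (3*F - 4) = -4 + (-4 + 3*F) = -8 + 3*F)
b = 5 (b = 5 + 0 = 5)
Q(J, n) = 5 - J*n (Q(J, n) = 5 - n*J = 5 - J*n)
(R(-3, -3) + b)*(Q(x(4), 1) - 1*(-86)) = ((-8 + 3*(-3)) + 5)*((5 - 1*(-1/5*4)*1) - 1*(-86)) = ((-8 - 9) + 5)*((5 - 1*(-4/5)*1) + 86) = (-17 + 5)*((5 + 4/5) + 86) = -12*(29/5 + 86) = -12*459/5 = -5508/5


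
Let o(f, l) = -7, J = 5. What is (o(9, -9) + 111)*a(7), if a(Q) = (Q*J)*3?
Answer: 10920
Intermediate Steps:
a(Q) = 15*Q (a(Q) = (Q*5)*3 = (5*Q)*3 = 15*Q)
(o(9, -9) + 111)*a(7) = (-7 + 111)*(15*7) = 104*105 = 10920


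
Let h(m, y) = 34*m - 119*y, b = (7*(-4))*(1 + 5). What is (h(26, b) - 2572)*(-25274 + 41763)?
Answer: 301814656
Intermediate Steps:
b = -168 (b = -28*6 = -168)
h(m, y) = -119*y + 34*m
(h(26, b) - 2572)*(-25274 + 41763) = ((-119*(-168) + 34*26) - 2572)*(-25274 + 41763) = ((19992 + 884) - 2572)*16489 = (20876 - 2572)*16489 = 18304*16489 = 301814656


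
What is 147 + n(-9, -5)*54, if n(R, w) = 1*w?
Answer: -123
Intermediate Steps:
n(R, w) = w
147 + n(-9, -5)*54 = 147 - 5*54 = 147 - 270 = -123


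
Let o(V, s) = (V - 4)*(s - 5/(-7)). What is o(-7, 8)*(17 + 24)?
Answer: -27511/7 ≈ -3930.1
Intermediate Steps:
o(V, s) = (-4 + V)*(5/7 + s) (o(V, s) = (-4 + V)*(s - 5*(-1/7)) = (-4 + V)*(s + 5/7) = (-4 + V)*(5/7 + s))
o(-7, 8)*(17 + 24) = (-20/7 - 4*8 + (5/7)*(-7) - 7*8)*(17 + 24) = (-20/7 - 32 - 5 - 56)*41 = -671/7*41 = -27511/7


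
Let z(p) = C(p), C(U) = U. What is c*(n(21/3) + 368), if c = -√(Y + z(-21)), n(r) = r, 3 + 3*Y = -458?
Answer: -250*I*√393 ≈ -4956.1*I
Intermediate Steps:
Y = -461/3 (Y = -1 + (⅓)*(-458) = -1 - 458/3 = -461/3 ≈ -153.67)
z(p) = p
c = -2*I*√393/3 (c = -√(-461/3 - 21) = -√(-524/3) = -2*I*√393/3 ≈ -13.216*I)
c*(n(21/3) + 368) = (-2*I*√393/3)*(21/3 + 368) = (-2*I*√393/3)*(21*(⅓) + 368) = (-2*I*√393/3)*(7 + 368) = -2*I*√393/3*375 = -250*I*√393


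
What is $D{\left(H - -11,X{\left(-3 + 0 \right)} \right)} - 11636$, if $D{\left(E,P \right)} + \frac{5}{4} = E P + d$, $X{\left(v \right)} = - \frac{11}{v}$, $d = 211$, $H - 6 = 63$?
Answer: $- \frac{133595}{12} \approx -11133.0$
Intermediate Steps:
$H = 69$ ($H = 6 + 63 = 69$)
$D{\left(E,P \right)} = \frac{839}{4} + E P$ ($D{\left(E,P \right)} = - \frac{5}{4} + \left(E P + 211\right) = - \frac{5}{4} + \left(211 + E P\right) = \frac{839}{4} + E P$)
$D{\left(H - -11,X{\left(-3 + 0 \right)} \right)} - 11636 = \left(\frac{839}{4} + \left(69 - -11\right) \left(- \frac{11}{-3 + 0}\right)\right) - 11636 = \left(\frac{839}{4} + \left(69 + 11\right) \left(- \frac{11}{-3}\right)\right) - 11636 = \left(\frac{839}{4} + 80 \left(\left(-11\right) \left(- \frac{1}{3}\right)\right)\right) - 11636 = \left(\frac{839}{4} + 80 \cdot \frac{11}{3}\right) - 11636 = \left(\frac{839}{4} + \frac{880}{3}\right) - 11636 = \frac{6037}{12} - 11636 = - \frac{133595}{12}$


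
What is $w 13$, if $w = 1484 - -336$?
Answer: $23660$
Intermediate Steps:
$w = 1820$ ($w = 1484 + 336 = 1820$)
$w 13 = 1820 \cdot 13 = 23660$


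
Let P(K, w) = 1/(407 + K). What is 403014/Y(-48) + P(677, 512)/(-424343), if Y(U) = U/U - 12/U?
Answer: 741526112261467/2299939060 ≈ 3.2241e+5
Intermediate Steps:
Y(U) = 1 - 12/U
403014/Y(-48) + P(677, 512)/(-424343) = 403014/(((-12 - 48)/(-48))) + 1/((407 + 677)*(-424343)) = 403014/((-1/48*(-60))) - 1/424343/1084 = 403014/(5/4) + (1/1084)*(-1/424343) = 403014*(4/5) - 1/459987812 = 1612056/5 - 1/459987812 = 741526112261467/2299939060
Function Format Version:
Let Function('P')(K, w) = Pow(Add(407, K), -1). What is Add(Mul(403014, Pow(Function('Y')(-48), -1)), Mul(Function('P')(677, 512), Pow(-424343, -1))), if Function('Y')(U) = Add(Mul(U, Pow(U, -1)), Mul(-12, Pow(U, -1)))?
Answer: Rational(741526112261467, 2299939060) ≈ 3.2241e+5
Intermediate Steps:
Function('Y')(U) = Add(1, Mul(-12, Pow(U, -1)))
Add(Mul(403014, Pow(Function('Y')(-48), -1)), Mul(Function('P')(677, 512), Pow(-424343, -1))) = Add(Mul(403014, Pow(Mul(Pow(-48, -1), Add(-12, -48)), -1)), Mul(Pow(Add(407, 677), -1), Pow(-424343, -1))) = Add(Mul(403014, Pow(Mul(Rational(-1, 48), -60), -1)), Mul(Pow(1084, -1), Rational(-1, 424343))) = Add(Mul(403014, Pow(Rational(5, 4), -1)), Mul(Rational(1, 1084), Rational(-1, 424343))) = Add(Mul(403014, Rational(4, 5)), Rational(-1, 459987812)) = Add(Rational(1612056, 5), Rational(-1, 459987812)) = Rational(741526112261467, 2299939060)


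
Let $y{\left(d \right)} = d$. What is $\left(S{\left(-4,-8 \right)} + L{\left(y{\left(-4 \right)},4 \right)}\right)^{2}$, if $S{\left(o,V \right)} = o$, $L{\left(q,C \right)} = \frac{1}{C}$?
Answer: $\frac{225}{16} \approx 14.063$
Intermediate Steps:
$\left(S{\left(-4,-8 \right)} + L{\left(y{\left(-4 \right)},4 \right)}\right)^{2} = \left(-4 + \frac{1}{4}\right)^{2} = \left(- \frac{15}{4}\right)^{2} = \frac{225}{16}$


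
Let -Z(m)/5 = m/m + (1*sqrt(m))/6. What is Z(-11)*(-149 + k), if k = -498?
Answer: 3235 + 3235*I*sqrt(11)/6 ≈ 3235.0 + 1788.2*I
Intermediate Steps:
Z(m) = -5 - 5*sqrt(m)/6 (Z(m) = -5*(m/m + (1*sqrt(m))/6) = -5*(1 + sqrt(m)*(1/6)) = -5*(1 + sqrt(m)/6) = -5 - 5*sqrt(m)/6)
Z(-11)*(-149 + k) = (-5 - 5*I*sqrt(11)/6)*(-149 - 498) = (-5 - 5*I*sqrt(11)/6)*(-647) = 3235 + 3235*I*sqrt(11)/6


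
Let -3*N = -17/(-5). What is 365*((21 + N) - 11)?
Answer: 9709/3 ≈ 3236.3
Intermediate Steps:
N = -17/15 (N = -(-17)/(3*(-5)) = -(-17)*(-1)/(3*5) = -1/3*17/5 = -17/15 ≈ -1.1333)
365*((21 + N) - 11) = 365*((21 - 17/15) - 11) = 365*(298/15 - 11) = 365*(133/15) = 9709/3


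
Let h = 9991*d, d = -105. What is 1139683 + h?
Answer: 90628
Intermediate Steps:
h = -1049055 (h = 9991*(-105) = -1049055)
1139683 + h = 1139683 - 1049055 = 90628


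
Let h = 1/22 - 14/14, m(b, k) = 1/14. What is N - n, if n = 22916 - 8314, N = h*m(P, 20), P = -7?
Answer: -642491/44 ≈ -14602.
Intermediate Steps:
m(b, k) = 1/14
h = -21/22 (h = 1*(1/22) - 14*1/14 = 1/22 - 1 = -21/22 ≈ -0.95455)
N = -3/44 (N = -21/22*1/14 = -3/44 ≈ -0.068182)
n = 14602
N - n = -3/44 - 1*14602 = -3/44 - 14602 = -642491/44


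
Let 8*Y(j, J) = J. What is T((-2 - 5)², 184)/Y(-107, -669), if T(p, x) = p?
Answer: -392/669 ≈ -0.58595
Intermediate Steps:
Y(j, J) = J/8
T((-2 - 5)², 184)/Y(-107, -669) = (-2 - 5)²/(((⅛)*(-669))) = (-7)²/(-669/8) = 49*(-8/669) = -392/669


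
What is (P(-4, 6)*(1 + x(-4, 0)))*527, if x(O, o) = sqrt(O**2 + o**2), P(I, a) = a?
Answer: 15810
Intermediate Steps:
(P(-4, 6)*(1 + x(-4, 0)))*527 = (6*(1 + sqrt((-4)**2 + 0**2)))*527 = (6*(1 + sqrt(16 + 0)))*527 = (6*(1 + sqrt(16)))*527 = (6*(1 + 4))*527 = (6*5)*527 = 30*527 = 15810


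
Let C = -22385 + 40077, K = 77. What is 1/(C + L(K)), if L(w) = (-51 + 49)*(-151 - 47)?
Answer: 1/18088 ≈ 5.5285e-5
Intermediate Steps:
L(w) = 396 (L(w) = -2*(-198) = 396)
C = 17692
1/(C + L(K)) = 1/(17692 + 396) = 1/18088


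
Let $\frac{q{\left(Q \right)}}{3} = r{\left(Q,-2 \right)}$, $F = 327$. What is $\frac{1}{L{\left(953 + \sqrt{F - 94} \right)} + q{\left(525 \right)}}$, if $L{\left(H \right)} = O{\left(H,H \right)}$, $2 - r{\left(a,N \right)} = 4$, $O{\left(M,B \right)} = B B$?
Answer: $\frac{227109}{206102378827} - \frac{953 \sqrt{233}}{412204757654} \approx 1.0666 \cdot 10^{-6}$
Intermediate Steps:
$O{\left(M,B \right)} = B^{2}$
$r{\left(a,N \right)} = -2$ ($r{\left(a,N \right)} = 2 - 4 = -2$)
$q{\left(Q \right)} = -6$ ($q{\left(Q \right)} = 3 \left(-2\right) = -6$)
$L{\left(H \right)} = H^{2}$
$\frac{1}{L{\left(953 + \sqrt{F - 94} \right)} + q{\left(525 \right)}} = \frac{1}{\left(953 + \sqrt{327 - 94}\right)^{2} - 6} = \frac{1}{\left(953 + \sqrt{233}\right)^{2} - 6} = \frac{1}{-6 + \left(953 + \sqrt{233}\right)^{2}}$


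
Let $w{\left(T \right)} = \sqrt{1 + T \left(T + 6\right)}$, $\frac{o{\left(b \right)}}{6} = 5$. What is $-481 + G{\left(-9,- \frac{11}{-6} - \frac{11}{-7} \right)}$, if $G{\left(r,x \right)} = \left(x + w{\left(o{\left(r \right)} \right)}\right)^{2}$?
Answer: $\frac{1078849}{1764} + \frac{143 \sqrt{1081}}{21} \approx 835.48$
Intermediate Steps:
$o{\left(b \right)} = 30$ ($o{\left(b \right)} = 6 \cdot 5 = 30$)
$w{\left(T \right)} = \sqrt{1 + T \left(6 + T\right)}$
$G{\left(r,x \right)} = \left(x + \sqrt{1081}\right)^{2}$ ($G{\left(r,x \right)} = \left(x + \sqrt{1 + 30^{2} + 6 \cdot 30}\right)^{2} = \left(x + \sqrt{1 + 900 + 180}\right)^{2} = \left(x + \sqrt{1081}\right)^{2}$)
$-481 + G{\left(-9,- \frac{11}{-6} - \frac{11}{-7} \right)} = -481 + \left(\left(- \frac{11}{-6} - \frac{11}{-7}\right) + \sqrt{1081}\right)^{2} = -481 + \left(\left(\left(-11\right) \left(- \frac{1}{6}\right) - - \frac{11}{7}\right) + \sqrt{1081}\right)^{2} = -481 + \left(\left(\frac{11}{6} + \frac{11}{7}\right) + \sqrt{1081}\right)^{2} = -481 + \left(\frac{143}{42} + \sqrt{1081}\right)^{2}$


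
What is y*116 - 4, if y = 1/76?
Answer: -47/19 ≈ -2.4737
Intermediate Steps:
y = 1/76 ≈ 0.013158
y*116 - 4 = (1/76)*116 - 4 = 29/19 - 4 = -47/19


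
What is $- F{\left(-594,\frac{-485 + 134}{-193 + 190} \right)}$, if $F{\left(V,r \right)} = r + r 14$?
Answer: $-1755$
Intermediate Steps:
$F{\left(V,r \right)} = 15 r$ ($F{\left(V,r \right)} = r + 14 r = 15 r$)
$- F{\left(-594,\frac{-485 + 134}{-193 + 190} \right)} = - 15 \frac{-485 + 134}{-193 + 190} = - 15 \left(- \frac{351}{-3}\right) = - 15 \left(\left(-351\right) \left(- \frac{1}{3}\right)\right) = - 15 \cdot 117 = \left(-1\right) 1755 = -1755$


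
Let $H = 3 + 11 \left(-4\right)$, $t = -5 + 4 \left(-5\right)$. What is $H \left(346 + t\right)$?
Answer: $-13161$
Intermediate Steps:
$t = -25$ ($t = -5 - 20 = -25$)
$H = -41$ ($H = 3 - 44 = -41$)
$H \left(346 + t\right) = - 41 \left(346 - 25\right) = \left(-41\right) 321 = -13161$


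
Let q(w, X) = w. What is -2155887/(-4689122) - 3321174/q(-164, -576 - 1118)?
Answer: 1946717954337/96127001 ≈ 20252.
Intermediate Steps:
-2155887/(-4689122) - 3321174/q(-164, -576 - 1118) = -2155887/(-4689122) - 3321174/(-164) = -2155887*(-1/4689122) - 3321174*(-1/164) = 2155887/4689122 + 1660587/82 = 1946717954337/96127001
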